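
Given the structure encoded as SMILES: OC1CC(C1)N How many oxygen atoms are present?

1

Scan the SMILES for O atoms (remember two-letter symbols like Cl and Br are single atoms).
Oxygen count: 1.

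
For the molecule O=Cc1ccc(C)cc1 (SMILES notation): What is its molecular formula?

Walk through each heavy atom and fill implicit hydrogens from standard valence (C 4, N 3, O 2, S 2, halogen 1); for lowercase aromatic atoms, an aromatic c carries 1 H when it has two neighbours and 0 H with three, and aromatic n carries 0 H:
  atom 1: O, bond orders sum to 2 (valence 2) → 0 H
  atom 2: C, bond orders sum to 3 (valence 4) → 1 H
  atom 3: aromatic c, 3 neighbours → 0 H
  atom 4: aromatic c, 2 neighbours → 1 H
  atom 5: aromatic c, 2 neighbours → 1 H
  atom 6: aromatic c, 3 neighbours → 0 H
  atom 7: C, bond orders sum to 1 (valence 4) → 3 H
  atom 8: aromatic c, 2 neighbours → 1 H
  atom 9: aromatic c, 2 neighbours → 1 H
Totals → C:8, H:8, O:1.
In Hill order: C8H8O.

C8H8O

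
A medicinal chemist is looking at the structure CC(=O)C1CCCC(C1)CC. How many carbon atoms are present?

10

Count every carbon token in the SMILES (each C, including those in ring-closure positions and inside branches).
Carbon count: 10.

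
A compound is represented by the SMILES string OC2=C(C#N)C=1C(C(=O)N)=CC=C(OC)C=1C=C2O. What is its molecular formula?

Walk through each heavy atom and fill implicit hydrogens from standard valence (C 4, N 3, O 2, S 2, halogen 1):
  atom 1: O, bond orders sum to 1 (valence 2) → 1 H
  atom 2: C, bond orders sum to 4 (valence 4) → 0 H
  atom 3: C, bond orders sum to 4 (valence 4) → 0 H
  atom 4: C, bond orders sum to 4 (valence 4) → 0 H
  atom 5: N, bond orders sum to 3 (valence 3) → 0 H
  atom 6: C, bond orders sum to 4 (valence 4) → 0 H
  atom 7: C, bond orders sum to 4 (valence 4) → 0 H
  atom 8: C, bond orders sum to 4 (valence 4) → 0 H
  atom 9: O, bond orders sum to 2 (valence 2) → 0 H
  atom 10: N, bond orders sum to 1 (valence 3) → 2 H
  atom 11: C, bond orders sum to 3 (valence 4) → 1 H
  atom 12: C, bond orders sum to 3 (valence 4) → 1 H
  atom 13: C, bond orders sum to 4 (valence 4) → 0 H
  atom 14: O, bond orders sum to 2 (valence 2) → 0 H
  atom 15: C, bond orders sum to 1 (valence 4) → 3 H
  atom 16: C, bond orders sum to 4 (valence 4) → 0 H
  atom 17: C, bond orders sum to 3 (valence 4) → 1 H
  atom 18: C, bond orders sum to 4 (valence 4) → 0 H
  atom 19: O, bond orders sum to 1 (valence 2) → 1 H
Totals → C:13, H:10, N:2, O:4.

C13H10N2O4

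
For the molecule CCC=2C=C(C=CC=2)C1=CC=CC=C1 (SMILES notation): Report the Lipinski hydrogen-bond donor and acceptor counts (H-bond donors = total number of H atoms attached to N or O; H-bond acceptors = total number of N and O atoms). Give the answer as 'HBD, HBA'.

0, 0

Donors: find every N or O and count the H atoms it carries.
  (no N or O atoms present)
Lipinski HBD = 0.
Acceptors: N atoms = 0, O atoms = 0 → HBA = 0.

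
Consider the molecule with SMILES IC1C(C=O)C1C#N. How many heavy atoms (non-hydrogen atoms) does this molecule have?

8

Every atom symbol written in the SMILES (organic subset) is one heavy atom; implicit H are not written.
Heavy atoms by element → C:5, I:1, N:1, O:1.
Total: 8.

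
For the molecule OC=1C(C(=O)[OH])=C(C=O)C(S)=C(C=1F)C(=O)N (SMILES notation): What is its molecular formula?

Walk through each heavy atom and fill implicit hydrogens from standard valence (C 4, N 3, O 2, S 2, halogen 1):
  atom 1: O, bond orders sum to 1 (valence 2) → 1 H
  atom 2: C, bond orders sum to 4 (valence 4) → 0 H
  atom 3: C, bond orders sum to 4 (valence 4) → 0 H
  atom 4: C, bond orders sum to 4 (valence 4) → 0 H
  atom 5: O, bond orders sum to 2 (valence 2) → 0 H
  atom 6: O with explicit H count 1
  atom 7: C, bond orders sum to 4 (valence 4) → 0 H
  atom 8: C, bond orders sum to 3 (valence 4) → 1 H
  atom 9: O, bond orders sum to 2 (valence 2) → 0 H
  atom 10: C, bond orders sum to 4 (valence 4) → 0 H
  atom 11: S, bond orders sum to 1 (valence 2) → 1 H
  atom 12: C, bond orders sum to 4 (valence 4) → 0 H
  atom 13: C, bond orders sum to 4 (valence 4) → 0 H
  atom 14: F (halogen, monovalent) → 0 H
  atom 15: C, bond orders sum to 4 (valence 4) → 0 H
  atom 16: O, bond orders sum to 2 (valence 2) → 0 H
  atom 17: N, bond orders sum to 1 (valence 3) → 2 H
Totals → C:9, H:6, F:1, N:1, O:5, S:1.

C9H6FNO5S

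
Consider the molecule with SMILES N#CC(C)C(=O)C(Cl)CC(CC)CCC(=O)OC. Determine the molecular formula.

Walk through each heavy atom and fill implicit hydrogens from standard valence (C 4, N 3, O 2, S 2, halogen 1):
  atom 1: N, bond orders sum to 3 (valence 3) → 0 H
  atom 2: C, bond orders sum to 4 (valence 4) → 0 H
  atom 3: C, bond orders sum to 3 (valence 4) → 1 H
  atom 4: C, bond orders sum to 1 (valence 4) → 3 H
  atom 5: C, bond orders sum to 4 (valence 4) → 0 H
  atom 6: O, bond orders sum to 2 (valence 2) → 0 H
  atom 7: C, bond orders sum to 3 (valence 4) → 1 H
  atom 8: Cl (halogen, monovalent) → 0 H
  atom 9: C, bond orders sum to 2 (valence 4) → 2 H
  atom 10: C, bond orders sum to 3 (valence 4) → 1 H
  atom 11: C, bond orders sum to 2 (valence 4) → 2 H
  atom 12: C, bond orders sum to 1 (valence 4) → 3 H
  atom 13: C, bond orders sum to 2 (valence 4) → 2 H
  atom 14: C, bond orders sum to 2 (valence 4) → 2 H
  atom 15: C, bond orders sum to 4 (valence 4) → 0 H
  atom 16: O, bond orders sum to 2 (valence 2) → 0 H
  atom 17: O, bond orders sum to 2 (valence 2) → 0 H
  atom 18: C, bond orders sum to 1 (valence 4) → 3 H
Totals → C:13, H:20, Cl:1, N:1, O:3.

C13H20ClNO3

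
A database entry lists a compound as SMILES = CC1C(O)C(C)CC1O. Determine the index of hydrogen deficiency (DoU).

1

Molecular formula: C7H14O2.
DoU = (2C + 2 + N − H − X) / 2, where X is the halogen count and O/S are ignored.
    = (2·7 + 2 + 0 − 14 − 0) / 2 = 2 / 2 = 1.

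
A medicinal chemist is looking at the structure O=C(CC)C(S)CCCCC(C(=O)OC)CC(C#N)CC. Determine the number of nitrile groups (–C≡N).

1

The nitrile motif appears at heavy-atom position 18 in the SMILES.
Other groups present: 1 ester, 1 ketone, 1 thiol.
Nitrile count: 1.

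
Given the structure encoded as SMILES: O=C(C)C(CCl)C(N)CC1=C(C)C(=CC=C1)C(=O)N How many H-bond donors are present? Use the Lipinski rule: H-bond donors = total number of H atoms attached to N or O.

4

Donors: find every N or O and count the H atoms it carries.
  atom 1 (O): bond orders sum to 2 → 0 H
  atom 8 (N): bond orders sum to 1 → 2 H
  atom 18 (O): bond orders sum to 2 → 0 H
  atom 19 (N): bond orders sum to 1 → 2 H
Lipinski HBD = 4.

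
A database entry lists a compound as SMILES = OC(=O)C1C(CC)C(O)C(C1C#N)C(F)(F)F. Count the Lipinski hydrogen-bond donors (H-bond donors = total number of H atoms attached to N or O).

2

Donors: find every N or O and count the H atoms it carries.
  atom 1 (O): bond orders sum to 1 → 1 H
  atom 3 (O): bond orders sum to 2 → 0 H
  atom 9 (O): bond orders sum to 1 → 1 H
  atom 13 (N): bond orders sum to 3 → 0 H
Lipinski HBD = 2.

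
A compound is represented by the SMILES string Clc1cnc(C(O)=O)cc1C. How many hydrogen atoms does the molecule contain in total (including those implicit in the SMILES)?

6

Walk through each heavy atom and fill implicit hydrogens from standard valence (C 4, N 3, O 2, S 2, halogen 1); for lowercase aromatic atoms, an aromatic c carries 1 H when it has two neighbours and 0 H with three, and aromatic n carries 0 H:
  atom 1: Cl (halogen, monovalent) → 0 H
  atom 2: aromatic c, 3 neighbours → 0 H
  atom 3: aromatic c, 2 neighbours → 1 H
  atom 4: aromatic n, 2 neighbours → 0 H
  atom 5: aromatic c, 3 neighbours → 0 H
  atom 6: C, bond orders sum to 4 (valence 4) → 0 H
  atom 7: O, bond orders sum to 1 (valence 2) → 1 H
  atom 8: O, bond orders sum to 2 (valence 2) → 0 H
  atom 9: aromatic c, 2 neighbours → 1 H
  atom 10: aromatic c, 3 neighbours → 0 H
  atom 11: C, bond orders sum to 1 (valence 4) → 3 H
Total hydrogens: 6.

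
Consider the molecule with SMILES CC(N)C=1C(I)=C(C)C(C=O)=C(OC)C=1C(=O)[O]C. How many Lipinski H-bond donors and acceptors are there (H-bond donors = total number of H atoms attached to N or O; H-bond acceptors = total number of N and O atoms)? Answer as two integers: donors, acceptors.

Donors: find every N or O and count the H atoms it carries.
  atom 3 (N): bond orders sum to 1 → 2 H
  atom 11 (O): bond orders sum to 2 → 0 H
  atom 13 (O): bond orders sum to 2 → 0 H
  atom 17 (O): bond orders sum to 2 → 0 H
  atom 18 (O): bond orders sum to 2 → 0 H
Lipinski HBD = 2.
Acceptors: N atoms = 1, O atoms = 4 → HBA = 5.

2, 5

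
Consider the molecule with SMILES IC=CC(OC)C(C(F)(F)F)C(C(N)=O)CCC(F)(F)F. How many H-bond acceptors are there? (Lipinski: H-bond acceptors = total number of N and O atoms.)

3

N atoms: 1; O atoms: 2.
Lipinski HBA = 1 + 2 = 3.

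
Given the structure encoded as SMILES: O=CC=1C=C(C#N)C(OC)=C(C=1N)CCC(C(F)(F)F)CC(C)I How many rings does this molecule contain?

1

In SMILES, each pair of matching ring-closure digits denotes one ring-closing bond; the number of such bonds equals the number of independent rings.
Ring-closure bonds here: 1.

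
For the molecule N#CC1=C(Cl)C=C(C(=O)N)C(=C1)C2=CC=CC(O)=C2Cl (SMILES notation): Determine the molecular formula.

C14H8Cl2N2O2

Walk through each heavy atom and fill implicit hydrogens from standard valence (C 4, N 3, O 2, S 2, halogen 1):
  atom 1: N, bond orders sum to 3 (valence 3) → 0 H
  atom 2: C, bond orders sum to 4 (valence 4) → 0 H
  atom 3: C, bond orders sum to 4 (valence 4) → 0 H
  atom 4: C, bond orders sum to 4 (valence 4) → 0 H
  atom 5: Cl (halogen, monovalent) → 0 H
  atom 6: C, bond orders sum to 3 (valence 4) → 1 H
  atom 7: C, bond orders sum to 4 (valence 4) → 0 H
  atom 8: C, bond orders sum to 4 (valence 4) → 0 H
  atom 9: O, bond orders sum to 2 (valence 2) → 0 H
  atom 10: N, bond orders sum to 1 (valence 3) → 2 H
  atom 11: C, bond orders sum to 4 (valence 4) → 0 H
  atom 12: C, bond orders sum to 3 (valence 4) → 1 H
  atom 13: C, bond orders sum to 4 (valence 4) → 0 H
  atom 14: C, bond orders sum to 3 (valence 4) → 1 H
  atom 15: C, bond orders sum to 3 (valence 4) → 1 H
  atom 16: C, bond orders sum to 3 (valence 4) → 1 H
  atom 17: C, bond orders sum to 4 (valence 4) → 0 H
  atom 18: O, bond orders sum to 1 (valence 2) → 1 H
  atom 19: C, bond orders sum to 4 (valence 4) → 0 H
  atom 20: Cl (halogen, monovalent) → 0 H
Totals → C:14, H:8, Cl:2, N:2, O:2.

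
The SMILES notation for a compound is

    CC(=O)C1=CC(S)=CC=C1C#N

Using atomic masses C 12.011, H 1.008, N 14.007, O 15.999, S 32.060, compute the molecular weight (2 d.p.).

First, the molecular formula is C9H7NOS (counting implicit H from valence).
  C: 9 × 12.011 = 108.099
  H: 7 × 1.008 = 7.056
  N: 1 × 14.007 = 14.007
  O: 1 × 15.999 = 15.999
  S: 1 × 32.060 = 32.060
Sum: 9×12.011 + 7×1.008 + 1×14.007 + 1×15.999 + 1×32.060 = 177.221 → 177.22 g/mol.

177.22 g/mol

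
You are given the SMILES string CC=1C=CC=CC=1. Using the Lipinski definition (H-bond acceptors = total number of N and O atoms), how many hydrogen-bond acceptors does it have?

0

N atoms: 0; O atoms: 0.
Lipinski HBA = 0 + 0 = 0.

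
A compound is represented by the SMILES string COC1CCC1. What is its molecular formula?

Walk through each heavy atom and fill implicit hydrogens from standard valence (C 4, N 3, O 2, S 2, halogen 1):
  atom 1: C, bond orders sum to 1 (valence 4) → 3 H
  atom 2: O, bond orders sum to 2 (valence 2) → 0 H
  atom 3: C, bond orders sum to 3 (valence 4) → 1 H
  atom 4: C, bond orders sum to 2 (valence 4) → 2 H
  atom 5: C, bond orders sum to 2 (valence 4) → 2 H
  atom 6: C, bond orders sum to 2 (valence 4) → 2 H
Totals → C:5, H:10, O:1.
In Hill order: C5H10O.

C5H10O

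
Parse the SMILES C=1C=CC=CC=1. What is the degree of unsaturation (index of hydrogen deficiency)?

Molecular formula: C6H6.
DoU = (2C + 2 + N − H − X) / 2, where X is the halogen count and O/S are ignored.
    = (2·6 + 2 + 0 − 6 − 0) / 2 = 8 / 2 = 4.

4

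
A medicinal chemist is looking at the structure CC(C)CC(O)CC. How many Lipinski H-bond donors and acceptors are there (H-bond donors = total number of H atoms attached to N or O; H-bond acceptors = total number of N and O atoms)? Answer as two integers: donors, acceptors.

1, 1

Donors: find every N or O and count the H atoms it carries.
  atom 6 (O): bond orders sum to 1 → 1 H
Lipinski HBD = 1.
Acceptors: N atoms = 0, O atoms = 1 → HBA = 1.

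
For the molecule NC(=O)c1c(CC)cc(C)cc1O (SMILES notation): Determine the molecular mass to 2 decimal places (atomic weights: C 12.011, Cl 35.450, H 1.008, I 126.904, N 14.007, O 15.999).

179.22 g/mol

First, the molecular formula is C10H13NO2 (counting implicit H from valence).
  C: 10 × 12.011 = 120.110
  H: 13 × 1.008 = 13.104
  N: 1 × 14.007 = 14.007
  O: 2 × 15.999 = 31.998
Sum: 10×12.011 + 13×1.008 + 1×14.007 + 2×15.999 = 179.219 → 179.22 g/mol.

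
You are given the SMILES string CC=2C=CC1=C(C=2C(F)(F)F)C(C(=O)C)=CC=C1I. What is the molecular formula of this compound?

C14H10F3IO

Walk through each heavy atom and fill implicit hydrogens from standard valence (C 4, N 3, O 2, S 2, halogen 1):
  atom 1: C, bond orders sum to 1 (valence 4) → 3 H
  atom 2: C, bond orders sum to 4 (valence 4) → 0 H
  atom 3: C, bond orders sum to 3 (valence 4) → 1 H
  atom 4: C, bond orders sum to 3 (valence 4) → 1 H
  atom 5: C, bond orders sum to 4 (valence 4) → 0 H
  atom 6: C, bond orders sum to 4 (valence 4) → 0 H
  atom 7: C, bond orders sum to 4 (valence 4) → 0 H
  atom 8: C, bond orders sum to 4 (valence 4) → 0 H
  atom 9: F (halogen, monovalent) → 0 H
  atom 10: F (halogen, monovalent) → 0 H
  atom 11: F (halogen, monovalent) → 0 H
  atom 12: C, bond orders sum to 4 (valence 4) → 0 H
  atom 13: C, bond orders sum to 4 (valence 4) → 0 H
  atom 14: O, bond orders sum to 2 (valence 2) → 0 H
  atom 15: C, bond orders sum to 1 (valence 4) → 3 H
  atom 16: C, bond orders sum to 3 (valence 4) → 1 H
  atom 17: C, bond orders sum to 3 (valence 4) → 1 H
  atom 18: C, bond orders sum to 4 (valence 4) → 0 H
  atom 19: I (halogen, monovalent) → 0 H
Totals → C:14, H:10, F:3, I:1, O:1.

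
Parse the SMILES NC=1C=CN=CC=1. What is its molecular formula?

C5H6N2

Walk through each heavy atom and fill implicit hydrogens from standard valence (C 4, N 3, O 2, S 2, halogen 1):
  atom 1: N, bond orders sum to 1 (valence 3) → 2 H
  atom 2: C, bond orders sum to 4 (valence 4) → 0 H
  atom 3: C, bond orders sum to 3 (valence 4) → 1 H
  atom 4: C, bond orders sum to 3 (valence 4) → 1 H
  atom 5: N, bond orders sum to 3 (valence 3) → 0 H
  atom 6: C, bond orders sum to 3 (valence 4) → 1 H
  atom 7: C, bond orders sum to 3 (valence 4) → 1 H
Totals → C:5, H:6, N:2.
In Hill order: C5H6N2.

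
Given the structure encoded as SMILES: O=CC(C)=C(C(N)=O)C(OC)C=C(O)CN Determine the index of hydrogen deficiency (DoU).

Molecular formula: C10H16N2O4.
DoU = (2C + 2 + N − H − X) / 2, where X is the halogen count and O/S are ignored.
    = (2·10 + 2 + 2 − 16 − 0) / 2 = 8 / 2 = 4.

4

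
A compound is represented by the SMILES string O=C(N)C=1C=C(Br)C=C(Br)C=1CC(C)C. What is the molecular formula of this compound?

Walk through each heavy atom and fill implicit hydrogens from standard valence (C 4, N 3, O 2, S 2, halogen 1):
  atom 1: O, bond orders sum to 2 (valence 2) → 0 H
  atom 2: C, bond orders sum to 4 (valence 4) → 0 H
  atom 3: N, bond orders sum to 1 (valence 3) → 2 H
  atom 4: C, bond orders sum to 4 (valence 4) → 0 H
  atom 5: C, bond orders sum to 3 (valence 4) → 1 H
  atom 6: C, bond orders sum to 4 (valence 4) → 0 H
  atom 7: Br (halogen, monovalent) → 0 H
  atom 8: C, bond orders sum to 3 (valence 4) → 1 H
  atom 9: C, bond orders sum to 4 (valence 4) → 0 H
  atom 10: Br (halogen, monovalent) → 0 H
  atom 11: C, bond orders sum to 4 (valence 4) → 0 H
  atom 12: C, bond orders sum to 2 (valence 4) → 2 H
  atom 13: C, bond orders sum to 3 (valence 4) → 1 H
  atom 14: C, bond orders sum to 1 (valence 4) → 3 H
  atom 15: C, bond orders sum to 1 (valence 4) → 3 H
Totals → C:11, H:13, Br:2, N:1, O:1.

C11H13Br2NO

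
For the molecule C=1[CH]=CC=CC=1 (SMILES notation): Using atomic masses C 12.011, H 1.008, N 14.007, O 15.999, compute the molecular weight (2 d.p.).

First, the molecular formula is C6H6 (counting implicit H from valence).
  C: 6 × 12.011 = 72.066
  H: 6 × 1.008 = 6.048
Sum: 6×12.011 + 6×1.008 = 78.114 → 78.11 g/mol.

78.11 g/mol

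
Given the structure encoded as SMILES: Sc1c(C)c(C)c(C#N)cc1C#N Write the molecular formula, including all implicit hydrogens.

C10H8N2S

Walk through each heavy atom and fill implicit hydrogens from standard valence (C 4, N 3, O 2, S 2, halogen 1); for lowercase aromatic atoms, an aromatic c carries 1 H when it has two neighbours and 0 H with three, and aromatic n carries 0 H:
  atom 1: S, bond orders sum to 1 (valence 2) → 1 H
  atom 2: aromatic c, 3 neighbours → 0 H
  atom 3: aromatic c, 3 neighbours → 0 H
  atom 4: C, bond orders sum to 1 (valence 4) → 3 H
  atom 5: aromatic c, 3 neighbours → 0 H
  atom 6: C, bond orders sum to 1 (valence 4) → 3 H
  atom 7: aromatic c, 3 neighbours → 0 H
  atom 8: C, bond orders sum to 4 (valence 4) → 0 H
  atom 9: N, bond orders sum to 3 (valence 3) → 0 H
  atom 10: aromatic c, 2 neighbours → 1 H
  atom 11: aromatic c, 3 neighbours → 0 H
  atom 12: C, bond orders sum to 4 (valence 4) → 0 H
  atom 13: N, bond orders sum to 3 (valence 3) → 0 H
Totals → C:10, H:8, N:2, S:1.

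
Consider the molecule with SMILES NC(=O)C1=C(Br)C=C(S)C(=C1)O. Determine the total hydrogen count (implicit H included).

6

Walk through each heavy atom and fill implicit hydrogens from standard valence (C 4, N 3, O 2, S 2, halogen 1):
  atom 1: N, bond orders sum to 1 (valence 3) → 2 H
  atom 2: C, bond orders sum to 4 (valence 4) → 0 H
  atom 3: O, bond orders sum to 2 (valence 2) → 0 H
  atom 4: C, bond orders sum to 4 (valence 4) → 0 H
  atom 5: C, bond orders sum to 4 (valence 4) → 0 H
  atom 6: Br (halogen, monovalent) → 0 H
  atom 7: C, bond orders sum to 3 (valence 4) → 1 H
  atom 8: C, bond orders sum to 4 (valence 4) → 0 H
  atom 9: S, bond orders sum to 1 (valence 2) → 1 H
  atom 10: C, bond orders sum to 4 (valence 4) → 0 H
  atom 11: C, bond orders sum to 3 (valence 4) → 1 H
  atom 12: O, bond orders sum to 1 (valence 2) → 1 H
Total hydrogens: 6.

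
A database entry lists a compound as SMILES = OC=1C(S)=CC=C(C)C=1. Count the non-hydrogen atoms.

Every atom symbol written in the SMILES (organic subset) is one heavy atom; implicit H are not written.
Heavy atoms by element → C:7, O:1, S:1.
Total: 9.

9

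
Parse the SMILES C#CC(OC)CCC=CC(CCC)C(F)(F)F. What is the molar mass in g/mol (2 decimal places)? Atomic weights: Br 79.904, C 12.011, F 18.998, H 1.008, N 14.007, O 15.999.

First, the molecular formula is C13H19F3O (counting implicit H from valence).
  C: 13 × 12.011 = 156.143
  F: 3 × 18.998 = 56.994
  H: 19 × 1.008 = 19.152
  O: 1 × 15.999 = 15.999
Sum: 13×12.011 + 3×18.998 + 19×1.008 + 1×15.999 = 248.288 → 248.29 g/mol.

248.29 g/mol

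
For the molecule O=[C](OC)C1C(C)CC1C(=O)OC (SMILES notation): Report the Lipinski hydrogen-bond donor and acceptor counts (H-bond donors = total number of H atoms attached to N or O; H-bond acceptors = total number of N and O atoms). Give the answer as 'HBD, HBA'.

0, 4

Donors: find every N or O and count the H atoms it carries.
  atom 1 (O): bond orders sum to 2 → 0 H
  atom 3 (O): bond orders sum to 2 → 0 H
  atom 11 (O): bond orders sum to 2 → 0 H
  atom 12 (O): bond orders sum to 2 → 0 H
Lipinski HBD = 0.
Acceptors: N atoms = 0, O atoms = 4 → HBA = 4.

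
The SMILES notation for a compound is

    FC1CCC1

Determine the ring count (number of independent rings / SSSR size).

In SMILES, each pair of matching ring-closure digits denotes one ring-closing bond; the number of such bonds equals the number of independent rings.
Ring-closure bonds here: 1.

1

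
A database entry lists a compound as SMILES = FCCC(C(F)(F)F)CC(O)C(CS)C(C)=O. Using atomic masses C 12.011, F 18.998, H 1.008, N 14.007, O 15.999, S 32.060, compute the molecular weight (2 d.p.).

276.29 g/mol

First, the molecular formula is C10H16F4O2S (counting implicit H from valence).
  C: 10 × 12.011 = 120.110
  F: 4 × 18.998 = 75.992
  H: 16 × 1.008 = 16.128
  O: 2 × 15.999 = 31.998
  S: 1 × 32.060 = 32.060
Sum: 10×12.011 + 4×18.998 + 16×1.008 + 2×15.999 + 1×32.060 = 276.288 → 276.29 g/mol.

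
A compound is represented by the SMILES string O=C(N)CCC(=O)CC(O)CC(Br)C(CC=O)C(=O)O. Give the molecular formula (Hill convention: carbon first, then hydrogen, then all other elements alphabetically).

Walk through each heavy atom and fill implicit hydrogens from standard valence (C 4, N 3, O 2, S 2, halogen 1):
  atom 1: O, bond orders sum to 2 (valence 2) → 0 H
  atom 2: C, bond orders sum to 4 (valence 4) → 0 H
  atom 3: N, bond orders sum to 1 (valence 3) → 2 H
  atom 4: C, bond orders sum to 2 (valence 4) → 2 H
  atom 5: C, bond orders sum to 2 (valence 4) → 2 H
  atom 6: C, bond orders sum to 4 (valence 4) → 0 H
  atom 7: O, bond orders sum to 2 (valence 2) → 0 H
  atom 8: C, bond orders sum to 2 (valence 4) → 2 H
  atom 9: C, bond orders sum to 3 (valence 4) → 1 H
  atom 10: O, bond orders sum to 1 (valence 2) → 1 H
  atom 11: C, bond orders sum to 2 (valence 4) → 2 H
  atom 12: C, bond orders sum to 3 (valence 4) → 1 H
  atom 13: Br (halogen, monovalent) → 0 H
  atom 14: C, bond orders sum to 3 (valence 4) → 1 H
  atom 15: C, bond orders sum to 2 (valence 4) → 2 H
  atom 16: C, bond orders sum to 3 (valence 4) → 1 H
  atom 17: O, bond orders sum to 2 (valence 2) → 0 H
  atom 18: C, bond orders sum to 4 (valence 4) → 0 H
  atom 19: O, bond orders sum to 2 (valence 2) → 0 H
  atom 20: O, bond orders sum to 1 (valence 2) → 1 H
Totals → C:12, H:18, Br:1, N:1, O:6.
In Hill order: C12H18BrNO6.

C12H18BrNO6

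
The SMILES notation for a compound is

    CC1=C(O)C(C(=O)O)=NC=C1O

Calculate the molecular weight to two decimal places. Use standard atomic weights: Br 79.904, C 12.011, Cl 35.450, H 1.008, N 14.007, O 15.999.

169.14 g/mol

First, the molecular formula is C7H7NO4 (counting implicit H from valence).
  C: 7 × 12.011 = 84.077
  H: 7 × 1.008 = 7.056
  N: 1 × 14.007 = 14.007
  O: 4 × 15.999 = 63.996
Sum: 7×12.011 + 7×1.008 + 1×14.007 + 4×15.999 = 169.136 → 169.14 g/mol.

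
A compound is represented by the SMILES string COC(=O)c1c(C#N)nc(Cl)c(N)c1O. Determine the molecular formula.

C8H6ClN3O3

Walk through each heavy atom and fill implicit hydrogens from standard valence (C 4, N 3, O 2, S 2, halogen 1); for lowercase aromatic atoms, an aromatic c carries 1 H when it has two neighbours and 0 H with three, and aromatic n carries 0 H:
  atom 1: C, bond orders sum to 1 (valence 4) → 3 H
  atom 2: O, bond orders sum to 2 (valence 2) → 0 H
  atom 3: C, bond orders sum to 4 (valence 4) → 0 H
  atom 4: O, bond orders sum to 2 (valence 2) → 0 H
  atom 5: aromatic c, 3 neighbours → 0 H
  atom 6: aromatic c, 3 neighbours → 0 H
  atom 7: C, bond orders sum to 4 (valence 4) → 0 H
  atom 8: N, bond orders sum to 3 (valence 3) → 0 H
  atom 9: aromatic n, 2 neighbours → 0 H
  atom 10: aromatic c, 3 neighbours → 0 H
  atom 11: Cl (halogen, monovalent) → 0 H
  atom 12: aromatic c, 3 neighbours → 0 H
  atom 13: N, bond orders sum to 1 (valence 3) → 2 H
  atom 14: aromatic c, 3 neighbours → 0 H
  atom 15: O, bond orders sum to 1 (valence 2) → 1 H
Totals → C:8, H:6, Cl:1, N:3, O:3.
In Hill order: C8H6ClN3O3.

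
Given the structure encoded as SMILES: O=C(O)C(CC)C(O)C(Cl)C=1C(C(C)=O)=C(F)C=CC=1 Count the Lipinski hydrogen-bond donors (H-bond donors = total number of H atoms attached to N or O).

2

Donors: find every N or O and count the H atoms it carries.
  atom 1 (O): bond orders sum to 2 → 0 H
  atom 3 (O): bond orders sum to 1 → 1 H
  atom 8 (O): bond orders sum to 1 → 1 H
  atom 15 (O): bond orders sum to 2 → 0 H
Lipinski HBD = 2.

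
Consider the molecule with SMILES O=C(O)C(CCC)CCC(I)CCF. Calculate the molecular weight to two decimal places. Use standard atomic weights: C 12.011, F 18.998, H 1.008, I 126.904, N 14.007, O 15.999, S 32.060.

316.15 g/mol

First, the molecular formula is C10H18FIO2 (counting implicit H from valence).
  C: 10 × 12.011 = 120.110
  F: 1 × 18.998 = 18.998
  H: 18 × 1.008 = 18.144
  I: 1 × 126.904 = 126.904
  O: 2 × 15.999 = 31.998
Sum: 10×12.011 + 1×18.998 + 18×1.008 + 1×126.904 + 2×15.999 = 316.154 → 316.15 g/mol.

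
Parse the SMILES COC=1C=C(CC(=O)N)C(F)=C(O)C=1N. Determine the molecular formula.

Walk through each heavy atom and fill implicit hydrogens from standard valence (C 4, N 3, O 2, S 2, halogen 1):
  atom 1: C, bond orders sum to 1 (valence 4) → 3 H
  atom 2: O, bond orders sum to 2 (valence 2) → 0 H
  atom 3: C, bond orders sum to 4 (valence 4) → 0 H
  atom 4: C, bond orders sum to 3 (valence 4) → 1 H
  atom 5: C, bond orders sum to 4 (valence 4) → 0 H
  atom 6: C, bond orders sum to 2 (valence 4) → 2 H
  atom 7: C, bond orders sum to 4 (valence 4) → 0 H
  atom 8: O, bond orders sum to 2 (valence 2) → 0 H
  atom 9: N, bond orders sum to 1 (valence 3) → 2 H
  atom 10: C, bond orders sum to 4 (valence 4) → 0 H
  atom 11: F (halogen, monovalent) → 0 H
  atom 12: C, bond orders sum to 4 (valence 4) → 0 H
  atom 13: O, bond orders sum to 1 (valence 2) → 1 H
  atom 14: C, bond orders sum to 4 (valence 4) → 0 H
  atom 15: N, bond orders sum to 1 (valence 3) → 2 H
Totals → C:9, H:11, F:1, N:2, O:3.

C9H11FN2O3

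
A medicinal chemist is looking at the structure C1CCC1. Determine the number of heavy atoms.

4

Every atom symbol written in the SMILES (organic subset) is one heavy atom; implicit H are not written.
Heavy atoms by element → C:4.
Total: 4.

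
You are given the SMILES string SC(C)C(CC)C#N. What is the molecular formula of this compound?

C6H11NS

Walk through each heavy atom and fill implicit hydrogens from standard valence (C 4, N 3, O 2, S 2, halogen 1):
  atom 1: S, bond orders sum to 1 (valence 2) → 1 H
  atom 2: C, bond orders sum to 3 (valence 4) → 1 H
  atom 3: C, bond orders sum to 1 (valence 4) → 3 H
  atom 4: C, bond orders sum to 3 (valence 4) → 1 H
  atom 5: C, bond orders sum to 2 (valence 4) → 2 H
  atom 6: C, bond orders sum to 1 (valence 4) → 3 H
  atom 7: C, bond orders sum to 4 (valence 4) → 0 H
  atom 8: N, bond orders sum to 3 (valence 3) → 0 H
Totals → C:6, H:11, N:1, S:1.
In Hill order: C6H11NS.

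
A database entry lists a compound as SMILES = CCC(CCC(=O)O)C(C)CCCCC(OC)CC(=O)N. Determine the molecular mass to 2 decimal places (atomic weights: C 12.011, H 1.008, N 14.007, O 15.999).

First, the molecular formula is C16H31NO4 (counting implicit H from valence).
  C: 16 × 12.011 = 192.176
  H: 31 × 1.008 = 31.248
  N: 1 × 14.007 = 14.007
  O: 4 × 15.999 = 63.996
Sum: 16×12.011 + 31×1.008 + 1×14.007 + 4×15.999 = 301.427 → 301.43 g/mol.

301.43 g/mol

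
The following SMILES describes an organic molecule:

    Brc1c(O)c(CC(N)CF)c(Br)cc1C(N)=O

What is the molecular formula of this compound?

C10H11Br2FN2O2

Walk through each heavy atom and fill implicit hydrogens from standard valence (C 4, N 3, O 2, S 2, halogen 1); for lowercase aromatic atoms, an aromatic c carries 1 H when it has two neighbours and 0 H with three, and aromatic n carries 0 H:
  atom 1: Br (halogen, monovalent) → 0 H
  atom 2: aromatic c, 3 neighbours → 0 H
  atom 3: aromatic c, 3 neighbours → 0 H
  atom 4: O, bond orders sum to 1 (valence 2) → 1 H
  atom 5: aromatic c, 3 neighbours → 0 H
  atom 6: C, bond orders sum to 2 (valence 4) → 2 H
  atom 7: C, bond orders sum to 3 (valence 4) → 1 H
  atom 8: N, bond orders sum to 1 (valence 3) → 2 H
  atom 9: C, bond orders sum to 2 (valence 4) → 2 H
  atom 10: F (halogen, monovalent) → 0 H
  atom 11: aromatic c, 3 neighbours → 0 H
  atom 12: Br (halogen, monovalent) → 0 H
  atom 13: aromatic c, 2 neighbours → 1 H
  atom 14: aromatic c, 3 neighbours → 0 H
  atom 15: C, bond orders sum to 4 (valence 4) → 0 H
  atom 16: N, bond orders sum to 1 (valence 3) → 2 H
  atom 17: O, bond orders sum to 2 (valence 2) → 0 H
Totals → C:10, H:11, Br:2, F:1, N:2, O:2.
In Hill order: C10H11Br2FN2O2.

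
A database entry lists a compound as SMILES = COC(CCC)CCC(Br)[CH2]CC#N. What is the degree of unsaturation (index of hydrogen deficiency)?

2

Molecular formula: C11H20BrNO.
DoU = (2C + 2 + N − H − X) / 2, where X is the halogen count and O/S are ignored.
    = (2·11 + 2 + 1 − 20 − 1) / 2 = 4 / 2 = 2.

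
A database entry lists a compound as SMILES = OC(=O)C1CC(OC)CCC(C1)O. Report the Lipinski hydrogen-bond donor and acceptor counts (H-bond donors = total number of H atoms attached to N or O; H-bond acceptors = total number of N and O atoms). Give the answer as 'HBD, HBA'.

2, 4

Donors: find every N or O and count the H atoms it carries.
  atom 1 (O): bond orders sum to 1 → 1 H
  atom 3 (O): bond orders sum to 2 → 0 H
  atom 7 (O): bond orders sum to 2 → 0 H
  atom 13 (O): bond orders sum to 1 → 1 H
Lipinski HBD = 2.
Acceptors: N atoms = 0, O atoms = 4 → HBA = 4.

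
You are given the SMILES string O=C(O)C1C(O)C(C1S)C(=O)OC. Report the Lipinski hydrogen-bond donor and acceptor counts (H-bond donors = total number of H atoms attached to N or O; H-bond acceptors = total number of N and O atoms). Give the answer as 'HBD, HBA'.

2, 5

Donors: find every N or O and count the H atoms it carries.
  atom 1 (O): bond orders sum to 2 → 0 H
  atom 3 (O): bond orders sum to 1 → 1 H
  atom 6 (O): bond orders sum to 1 → 1 H
  atom 11 (O): bond orders sum to 2 → 0 H
  atom 12 (O): bond orders sum to 2 → 0 H
Lipinski HBD = 2.
Acceptors: N atoms = 0, O atoms = 5 → HBA = 5.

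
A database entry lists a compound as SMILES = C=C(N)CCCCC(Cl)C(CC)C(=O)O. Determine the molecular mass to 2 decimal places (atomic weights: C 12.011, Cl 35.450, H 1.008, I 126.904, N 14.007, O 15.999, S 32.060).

First, the molecular formula is C11H20ClNO2 (counting implicit H from valence).
  C: 11 × 12.011 = 132.121
  Cl: 1 × 35.450 = 35.450
  H: 20 × 1.008 = 20.160
  N: 1 × 14.007 = 14.007
  O: 2 × 15.999 = 31.998
Sum: 11×12.011 + 1×35.450 + 20×1.008 + 1×14.007 + 2×15.999 = 233.736 → 233.74 g/mol.

233.74 g/mol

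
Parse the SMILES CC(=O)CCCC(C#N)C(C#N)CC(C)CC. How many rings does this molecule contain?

0

In SMILES, each pair of matching ring-closure digits denotes one ring-closing bond; the number of such bonds equals the number of independent rings.
Ring-closure bonds here: 0.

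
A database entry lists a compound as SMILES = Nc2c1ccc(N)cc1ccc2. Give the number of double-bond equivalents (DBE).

7

Molecular formula: C10H10N2.
DoU = (2C + 2 + N − H − X) / 2, where X is the halogen count and O/S are ignored.
    = (2·10 + 2 + 2 − 10 − 0) / 2 = 14 / 2 = 7.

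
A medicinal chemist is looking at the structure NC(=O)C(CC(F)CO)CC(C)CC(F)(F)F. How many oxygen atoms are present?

2

Scan the SMILES for O atoms (remember two-letter symbols like Cl and Br are single atoms).
Oxygen count: 2.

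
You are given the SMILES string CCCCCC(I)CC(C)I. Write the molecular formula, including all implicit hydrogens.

C9H18I2

Walk through each heavy atom and fill implicit hydrogens from standard valence (C 4, N 3, O 2, S 2, halogen 1):
  atom 1: C, bond orders sum to 1 (valence 4) → 3 H
  atom 2: C, bond orders sum to 2 (valence 4) → 2 H
  atom 3: C, bond orders sum to 2 (valence 4) → 2 H
  atom 4: C, bond orders sum to 2 (valence 4) → 2 H
  atom 5: C, bond orders sum to 2 (valence 4) → 2 H
  atom 6: C, bond orders sum to 3 (valence 4) → 1 H
  atom 7: I (halogen, monovalent) → 0 H
  atom 8: C, bond orders sum to 2 (valence 4) → 2 H
  atom 9: C, bond orders sum to 3 (valence 4) → 1 H
  atom 10: C, bond orders sum to 1 (valence 4) → 3 H
  atom 11: I (halogen, monovalent) → 0 H
Totals → C:9, H:18, I:2.
In Hill order: C9H18I2.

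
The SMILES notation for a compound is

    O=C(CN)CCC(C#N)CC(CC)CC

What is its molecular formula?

Walk through each heavy atom and fill implicit hydrogens from standard valence (C 4, N 3, O 2, S 2, halogen 1):
  atom 1: O, bond orders sum to 2 (valence 2) → 0 H
  atom 2: C, bond orders sum to 4 (valence 4) → 0 H
  atom 3: C, bond orders sum to 2 (valence 4) → 2 H
  atom 4: N, bond orders sum to 1 (valence 3) → 2 H
  atom 5: C, bond orders sum to 2 (valence 4) → 2 H
  atom 6: C, bond orders sum to 2 (valence 4) → 2 H
  atom 7: C, bond orders sum to 3 (valence 4) → 1 H
  atom 8: C, bond orders sum to 4 (valence 4) → 0 H
  atom 9: N, bond orders sum to 3 (valence 3) → 0 H
  atom 10: C, bond orders sum to 2 (valence 4) → 2 H
  atom 11: C, bond orders sum to 3 (valence 4) → 1 H
  atom 12: C, bond orders sum to 2 (valence 4) → 2 H
  atom 13: C, bond orders sum to 1 (valence 4) → 3 H
  atom 14: C, bond orders sum to 2 (valence 4) → 2 H
  atom 15: C, bond orders sum to 1 (valence 4) → 3 H
Totals → C:12, H:22, N:2, O:1.
In Hill order: C12H22N2O.

C12H22N2O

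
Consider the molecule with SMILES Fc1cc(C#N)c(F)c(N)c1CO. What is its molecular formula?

C8H6F2N2O

Walk through each heavy atom and fill implicit hydrogens from standard valence (C 4, N 3, O 2, S 2, halogen 1); for lowercase aromatic atoms, an aromatic c carries 1 H when it has two neighbours and 0 H with three, and aromatic n carries 0 H:
  atom 1: F (halogen, monovalent) → 0 H
  atom 2: aromatic c, 3 neighbours → 0 H
  atom 3: aromatic c, 2 neighbours → 1 H
  atom 4: aromatic c, 3 neighbours → 0 H
  atom 5: C, bond orders sum to 4 (valence 4) → 0 H
  atom 6: N, bond orders sum to 3 (valence 3) → 0 H
  atom 7: aromatic c, 3 neighbours → 0 H
  atom 8: F (halogen, monovalent) → 0 H
  atom 9: aromatic c, 3 neighbours → 0 H
  atom 10: N, bond orders sum to 1 (valence 3) → 2 H
  atom 11: aromatic c, 3 neighbours → 0 H
  atom 12: C, bond orders sum to 2 (valence 4) → 2 H
  atom 13: O, bond orders sum to 1 (valence 2) → 1 H
Totals → C:8, H:6, F:2, N:2, O:1.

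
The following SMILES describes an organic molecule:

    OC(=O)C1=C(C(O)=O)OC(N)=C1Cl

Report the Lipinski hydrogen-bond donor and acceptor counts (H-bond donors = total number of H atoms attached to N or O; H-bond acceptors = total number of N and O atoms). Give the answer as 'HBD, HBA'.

4, 6

Donors: find every N or O and count the H atoms it carries.
  atom 1 (O): bond orders sum to 1 → 1 H
  atom 3 (O): bond orders sum to 2 → 0 H
  atom 7 (O): bond orders sum to 1 → 1 H
  atom 8 (O): bond orders sum to 2 → 0 H
  atom 9 (O): bond orders sum to 2 → 0 H
  atom 11 (N): bond orders sum to 1 → 2 H
Lipinski HBD = 4.
Acceptors: N atoms = 1, O atoms = 5 → HBA = 6.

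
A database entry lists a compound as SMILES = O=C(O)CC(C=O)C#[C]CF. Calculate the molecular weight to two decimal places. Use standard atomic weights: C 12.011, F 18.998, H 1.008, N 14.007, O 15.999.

158.13 g/mol

First, the molecular formula is C7H7FO3 (counting implicit H from valence).
  C: 7 × 12.011 = 84.077
  F: 1 × 18.998 = 18.998
  H: 7 × 1.008 = 7.056
  O: 3 × 15.999 = 47.997
Sum: 7×12.011 + 1×18.998 + 7×1.008 + 3×15.999 = 158.128 → 158.13 g/mol.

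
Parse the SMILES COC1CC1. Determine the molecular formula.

Walk through each heavy atom and fill implicit hydrogens from standard valence (C 4, N 3, O 2, S 2, halogen 1):
  atom 1: C, bond orders sum to 1 (valence 4) → 3 H
  atom 2: O, bond orders sum to 2 (valence 2) → 0 H
  atom 3: C, bond orders sum to 3 (valence 4) → 1 H
  atom 4: C, bond orders sum to 2 (valence 4) → 2 H
  atom 5: C, bond orders sum to 2 (valence 4) → 2 H
Totals → C:4, H:8, O:1.

C4H8O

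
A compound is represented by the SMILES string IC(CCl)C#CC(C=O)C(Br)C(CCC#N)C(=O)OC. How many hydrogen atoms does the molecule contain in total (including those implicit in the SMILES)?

14

Walk through each heavy atom and fill implicit hydrogens from standard valence (C 4, N 3, O 2, S 2, halogen 1):
  atom 1: I (halogen, monovalent) → 0 H
  atom 2: C, bond orders sum to 3 (valence 4) → 1 H
  atom 3: C, bond orders sum to 2 (valence 4) → 2 H
  atom 4: Cl (halogen, monovalent) → 0 H
  atom 5: C, bond orders sum to 4 (valence 4) → 0 H
  atom 6: C, bond orders sum to 4 (valence 4) → 0 H
  atom 7: C, bond orders sum to 3 (valence 4) → 1 H
  atom 8: C, bond orders sum to 3 (valence 4) → 1 H
  atom 9: O, bond orders sum to 2 (valence 2) → 0 H
  atom 10: C, bond orders sum to 3 (valence 4) → 1 H
  atom 11: Br (halogen, monovalent) → 0 H
  atom 12: C, bond orders sum to 3 (valence 4) → 1 H
  atom 13: C, bond orders sum to 2 (valence 4) → 2 H
  atom 14: C, bond orders sum to 2 (valence 4) → 2 H
  atom 15: C, bond orders sum to 4 (valence 4) → 0 H
  atom 16: N, bond orders sum to 3 (valence 3) → 0 H
  atom 17: C, bond orders sum to 4 (valence 4) → 0 H
  atom 18: O, bond orders sum to 2 (valence 2) → 0 H
  atom 19: O, bond orders sum to 2 (valence 2) → 0 H
  atom 20: C, bond orders sum to 1 (valence 4) → 3 H
Total hydrogens: 14.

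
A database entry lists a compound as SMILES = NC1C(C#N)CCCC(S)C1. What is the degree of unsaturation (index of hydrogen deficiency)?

3

Molecular formula: C8H14N2S.
DoU = (2C + 2 + N − H − X) / 2, where X is the halogen count and O/S are ignored.
    = (2·8 + 2 + 2 − 14 − 0) / 2 = 6 / 2 = 3.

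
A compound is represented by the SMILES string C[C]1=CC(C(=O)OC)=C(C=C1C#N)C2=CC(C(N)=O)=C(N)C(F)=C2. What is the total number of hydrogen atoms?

14

Walk through each heavy atom and fill implicit hydrogens from standard valence (C 4, N 3, O 2, S 2, halogen 1):
  atom 1: C, bond orders sum to 1 (valence 4) → 3 H
  atom 2: C with explicit H count 0
  atom 3: C, bond orders sum to 3 (valence 4) → 1 H
  atom 4: C, bond orders sum to 4 (valence 4) → 0 H
  atom 5: C, bond orders sum to 4 (valence 4) → 0 H
  atom 6: O, bond orders sum to 2 (valence 2) → 0 H
  atom 7: O, bond orders sum to 2 (valence 2) → 0 H
  atom 8: C, bond orders sum to 1 (valence 4) → 3 H
  atom 9: C, bond orders sum to 4 (valence 4) → 0 H
  atom 10: C, bond orders sum to 3 (valence 4) → 1 H
  atom 11: C, bond orders sum to 4 (valence 4) → 0 H
  atom 12: C, bond orders sum to 4 (valence 4) → 0 H
  atom 13: N, bond orders sum to 3 (valence 3) → 0 H
  atom 14: C, bond orders sum to 4 (valence 4) → 0 H
  atom 15: C, bond orders sum to 3 (valence 4) → 1 H
  atom 16: C, bond orders sum to 4 (valence 4) → 0 H
  atom 17: C, bond orders sum to 4 (valence 4) → 0 H
  atom 18: N, bond orders sum to 1 (valence 3) → 2 H
  atom 19: O, bond orders sum to 2 (valence 2) → 0 H
  atom 20: C, bond orders sum to 4 (valence 4) → 0 H
  atom 21: N, bond orders sum to 1 (valence 3) → 2 H
  atom 22: C, bond orders sum to 4 (valence 4) → 0 H
  atom 23: F (halogen, monovalent) → 0 H
  atom 24: C, bond orders sum to 3 (valence 4) → 1 H
Total hydrogens: 14.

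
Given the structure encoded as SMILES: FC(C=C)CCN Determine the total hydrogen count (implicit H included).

Walk through each heavy atom and fill implicit hydrogens from standard valence (C 4, N 3, O 2, S 2, halogen 1):
  atom 1: F (halogen, monovalent) → 0 H
  atom 2: C, bond orders sum to 3 (valence 4) → 1 H
  atom 3: C, bond orders sum to 3 (valence 4) → 1 H
  atom 4: C, bond orders sum to 2 (valence 4) → 2 H
  atom 5: C, bond orders sum to 2 (valence 4) → 2 H
  atom 6: C, bond orders sum to 2 (valence 4) → 2 H
  atom 7: N, bond orders sum to 1 (valence 3) → 2 H
Total hydrogens: 10.

10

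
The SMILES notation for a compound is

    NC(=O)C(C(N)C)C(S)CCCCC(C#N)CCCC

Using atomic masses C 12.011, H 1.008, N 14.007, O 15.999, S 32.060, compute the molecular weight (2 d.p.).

First, the molecular formula is C15H29N3OS (counting implicit H from valence).
  C: 15 × 12.011 = 180.165
  H: 29 × 1.008 = 29.232
  N: 3 × 14.007 = 42.021
  O: 1 × 15.999 = 15.999
  S: 1 × 32.060 = 32.060
Sum: 15×12.011 + 29×1.008 + 3×14.007 + 1×15.999 + 1×32.060 = 299.477 → 299.48 g/mol.

299.48 g/mol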